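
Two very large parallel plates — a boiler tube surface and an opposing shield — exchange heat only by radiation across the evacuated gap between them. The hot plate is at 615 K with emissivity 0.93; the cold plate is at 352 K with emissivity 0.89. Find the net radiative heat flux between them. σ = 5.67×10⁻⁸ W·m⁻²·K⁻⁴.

q ≈ 6040 W/m²

For two infinite grey parallel plates, q = σ(T₁⁴ − T₂⁴)/(1/ε₁ + 1/ε₂ − 1).
T₁⁴ − T₂⁴ = 1.431×10¹¹ − 1.535×10¹⁰ = 1.277×10¹¹ K⁴.
1/ε₁ + 1/ε₂ − 1 = 1.075 + 1.124 − 1 = 1.199.
q = 5.67×10⁻⁸ × 1.277×10¹¹ / 1.199.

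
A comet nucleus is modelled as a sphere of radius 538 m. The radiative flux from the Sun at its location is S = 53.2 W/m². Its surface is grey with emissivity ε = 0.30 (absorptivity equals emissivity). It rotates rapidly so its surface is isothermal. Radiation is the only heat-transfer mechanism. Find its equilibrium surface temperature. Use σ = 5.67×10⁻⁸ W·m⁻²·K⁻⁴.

At equilibrium, absorbed power = emitted power.
Absorbing cross-section = πr² = 9.093×10⁵ m²; emitting surface = 4πr² = 3.637×10⁶ m² (ratio 4).
εS·A_cross = εσ·A_surf·T⁴  ⇒  T⁴ = S/(4σ)   (ε cancels).
T⁴ = 53.2/(4·5.67×10⁻⁸) = 2.346×10⁸ K⁴.
T = (2.346×10⁸)^(1/4).

T ≈ 124 K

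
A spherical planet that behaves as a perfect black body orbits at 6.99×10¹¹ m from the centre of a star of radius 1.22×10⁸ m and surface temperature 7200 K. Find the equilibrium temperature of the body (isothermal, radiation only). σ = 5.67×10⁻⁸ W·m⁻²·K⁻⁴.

T ≈ 67.3 K

The star's surface emits σT_*⁴; at distance d the flux is S = σT_*⁴(R_*/d)².
S = 5.67×10⁻⁸·(7200)⁴·(1.22×10⁸/6.99×10¹¹)² = 4.642 W/m².
For an isothermal sphere T⁴ = (1−a)S/(4σ) = 2.047×10⁷ K⁴.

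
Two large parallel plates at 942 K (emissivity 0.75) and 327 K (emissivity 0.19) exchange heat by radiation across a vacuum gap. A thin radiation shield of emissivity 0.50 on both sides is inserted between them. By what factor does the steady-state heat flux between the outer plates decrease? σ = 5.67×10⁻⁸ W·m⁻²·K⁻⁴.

Without shield: q₀ = σΔ(T⁴)/(1/ε₁+1/ε₂−1) with denominator 5.596.
With shield the two gaps are in series; the resistances add: (1/ε₁+1/ε_s−1)+(1/ε_s+1/ε₂−1) = 2.333+6.263 = 8.596.
Heat-flux ratio q₀/q = 8.596/5.596.

factor ≈ 1.54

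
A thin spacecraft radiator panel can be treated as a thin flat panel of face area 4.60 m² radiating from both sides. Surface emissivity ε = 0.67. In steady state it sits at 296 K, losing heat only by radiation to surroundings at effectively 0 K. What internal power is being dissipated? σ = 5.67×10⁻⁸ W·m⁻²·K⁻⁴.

P ≈ 2680 W

Steady state: P = εσA T⁴.
A = 2·4.60 = 9.200 m²; T⁴ = (296)⁴ = 7.677×10⁹ K⁴.
P = 0.67 × 5.67×10⁻⁸ × 9.200 × 7.677×10⁹.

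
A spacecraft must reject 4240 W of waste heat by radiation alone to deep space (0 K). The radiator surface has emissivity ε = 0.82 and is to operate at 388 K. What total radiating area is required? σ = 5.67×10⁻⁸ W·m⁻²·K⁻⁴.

P = εσA T⁴ ⇒ A = P/(εσT⁴).
T⁴ = 2.266×10¹⁰ K⁴.
A = 4240/(0.82 × 5.67×10⁻⁸ × 2.266×10¹⁰).

A ≈ 4.02 m²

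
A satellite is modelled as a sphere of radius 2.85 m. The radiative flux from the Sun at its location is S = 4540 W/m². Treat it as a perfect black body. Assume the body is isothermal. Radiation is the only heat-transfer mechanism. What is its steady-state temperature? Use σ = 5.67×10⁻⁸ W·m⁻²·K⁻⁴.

T ≈ 376 K

At equilibrium, absorbed power = emitted power.
Absorbing cross-section = πr² = 25.52 m²; emitting surface = 4πr² = 102.1 m² (ratio 4).
S·A_cross = εσ·A_surf·T⁴  ⇒  T⁴ = S/(4σ).
T⁴ = 1.00·4540/(4·5.67×10⁻⁸) = 2.002×10¹⁰ K⁴.
T = (2.002×10¹⁰)^(1/4).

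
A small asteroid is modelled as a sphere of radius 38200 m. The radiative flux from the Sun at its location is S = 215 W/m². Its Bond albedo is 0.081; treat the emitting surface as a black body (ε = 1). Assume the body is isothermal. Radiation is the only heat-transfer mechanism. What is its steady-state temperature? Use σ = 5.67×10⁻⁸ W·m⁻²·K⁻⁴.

At equilibrium, absorbed power = emitted power.
Absorbing cross-section = πr² = 4.584×10⁹ m²; emitting surface = 4πr² = 1.834×10¹⁰ m² (ratio 4).
(1−a)S·A_cross = εσ·A_surf·T⁴  ⇒  T⁴ = (1−a)S/(4σ).
T⁴ = 0.919·215/(4·5.67×10⁻⁸) = 8.712×10⁸ K⁴.
T = (8.712×10⁸)^(1/4).

T ≈ 172 K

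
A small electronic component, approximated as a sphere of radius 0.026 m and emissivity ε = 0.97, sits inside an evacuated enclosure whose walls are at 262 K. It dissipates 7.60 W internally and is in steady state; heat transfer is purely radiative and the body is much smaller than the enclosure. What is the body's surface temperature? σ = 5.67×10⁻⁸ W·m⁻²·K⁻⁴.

T ≈ 381 K

For a small grey body in a large enclosure, net radiated power = εσA(T⁴ − T_w⁴).
Steady state: P = εσA(T⁴ − T_w⁴) with A = 4πr² = 0.008495 m².
T⁴ = P/(εσA) + T_w⁴ = 7.60/(0.97·5.67×10⁻⁸·0.008495) + (262)⁴
    = 1.627×10¹⁰ + 4.712×10⁹ = 2.098×10¹⁰ K⁴.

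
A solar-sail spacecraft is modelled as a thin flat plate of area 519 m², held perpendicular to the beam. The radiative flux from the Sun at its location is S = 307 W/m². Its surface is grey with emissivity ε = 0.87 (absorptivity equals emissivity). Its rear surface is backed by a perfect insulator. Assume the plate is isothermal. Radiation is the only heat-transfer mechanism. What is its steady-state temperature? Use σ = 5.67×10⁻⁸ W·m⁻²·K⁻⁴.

At equilibrium, absorbed power = emitted power.
Absorbing cross-section = A = 519.0 m²; emitting surface = A = 519.0 m² (ratio 1).
εS·A_cross = εσ·A_surf·T⁴  ⇒  T⁴ = S/(1σ)   (ε cancels).
T⁴ = 307/(1·5.67×10⁻⁸) = 5.414×10⁹ K⁴.
T = (5.414×10⁹)^(1/4).

T ≈ 271 K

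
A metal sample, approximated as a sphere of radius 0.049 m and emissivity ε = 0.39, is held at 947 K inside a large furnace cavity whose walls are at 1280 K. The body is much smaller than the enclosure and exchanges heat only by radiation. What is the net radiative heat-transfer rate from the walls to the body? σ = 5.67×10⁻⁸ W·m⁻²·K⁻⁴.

For a small grey body in a large enclosure: P_net = εσA(T_body⁴ − T_wall⁴).
A = 4πr² = 0.03017 m²; T_body⁴ − T_wall⁴ = 8.043×10¹¹ − 2.684×10¹² = -1.880×10¹² K⁴.
|P_net| = 0.39·5.67×10⁻⁸·0.03017·1.880×10¹².

P_net ≈ 1250 W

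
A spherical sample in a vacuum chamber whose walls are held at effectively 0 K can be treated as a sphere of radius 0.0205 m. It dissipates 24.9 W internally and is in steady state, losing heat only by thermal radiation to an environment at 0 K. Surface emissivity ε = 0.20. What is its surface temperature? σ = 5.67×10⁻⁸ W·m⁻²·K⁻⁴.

Steady state: internal power = radiated power, P = εσA T⁴.
Radiating area A = 4πr² = 0.005281 m².
T⁴ = P/(εσA) = 24.9/(0.20·5.67×10⁻⁸·0.005281) = 4.158×10¹¹ K⁴.
T = (4.158×10¹¹)^(1/4).

T ≈ 803 K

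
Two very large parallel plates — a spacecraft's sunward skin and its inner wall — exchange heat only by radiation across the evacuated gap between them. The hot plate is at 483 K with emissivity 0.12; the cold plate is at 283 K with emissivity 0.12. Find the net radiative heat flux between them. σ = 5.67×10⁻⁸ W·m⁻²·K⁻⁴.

For two infinite grey parallel plates, q = σ(T₁⁴ − T₂⁴)/(1/ε₁ + 1/ε₂ − 1).
T₁⁴ − T₂⁴ = 5.442×10¹⁰ − 6.414×10⁹ = 4.801×10¹⁰ K⁴.
1/ε₁ + 1/ε₂ − 1 = 8.333 + 8.333 − 1 = 15.67.
q = 5.67×10⁻⁸ × 4.801×10¹⁰ / 15.67.

q ≈ 174 W/m²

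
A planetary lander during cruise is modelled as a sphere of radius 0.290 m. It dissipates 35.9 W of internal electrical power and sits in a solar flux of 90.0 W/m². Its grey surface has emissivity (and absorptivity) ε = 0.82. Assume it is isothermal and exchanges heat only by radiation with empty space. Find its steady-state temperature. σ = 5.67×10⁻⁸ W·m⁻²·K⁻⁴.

T ≈ 183 K

At steady state, absorbed solar power + internal power = radiated power.
Absorbed: α·S·A_cross = 0.82·90.0·0.2642 = 19.50 W (cross-section πr²).
Total input = 19.50 + 35.9 = 55.40 W.
Radiated: εσ·A_surf·T⁴ with A_surf = 4πr² = 1.057 m².
T⁴ = 55.40/(0.82·5.67×10⁻⁸·1.057) = 1.127×10⁹ K⁴.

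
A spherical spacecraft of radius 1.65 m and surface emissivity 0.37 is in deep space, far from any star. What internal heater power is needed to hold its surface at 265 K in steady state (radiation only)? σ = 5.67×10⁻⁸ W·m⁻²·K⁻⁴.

P = εσ·4πr²·T⁴.
4πr² = 34.21 m²; T⁴ = 4.932×10⁹ K⁴.
P = 0.37·5.67×10⁻⁸·34.21·4.932×10⁹.

P ≈ 3540 W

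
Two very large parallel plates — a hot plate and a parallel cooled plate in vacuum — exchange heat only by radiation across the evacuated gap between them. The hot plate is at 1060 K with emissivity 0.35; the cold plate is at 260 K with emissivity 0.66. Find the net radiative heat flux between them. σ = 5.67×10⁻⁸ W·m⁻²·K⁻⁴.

q ≈ 21100 W/m²

For two infinite grey parallel plates, q = σ(T₁⁴ − T₂⁴)/(1/ε₁ + 1/ε₂ − 1).
T₁⁴ − T₂⁴ = 1.262×10¹² − 4.570×10⁹ = 1.258×10¹² K⁴.
1/ε₁ + 1/ε₂ − 1 = 2.857 + 1.515 − 1 = 3.372.
q = 5.67×10⁻⁸ × 1.258×10¹² / 3.372.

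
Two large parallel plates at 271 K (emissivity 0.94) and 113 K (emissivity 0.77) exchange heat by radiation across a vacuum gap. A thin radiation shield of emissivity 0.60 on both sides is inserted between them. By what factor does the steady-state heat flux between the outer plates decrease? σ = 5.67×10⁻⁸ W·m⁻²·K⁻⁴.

Without shield: q₀ = σΔ(T⁴)/(1/ε₁+1/ε₂−1) with denominator 1.363.
With shield the two gaps are in series; the resistances add: (1/ε₁+1/ε_s−1)+(1/ε_s+1/ε₂−1) = 1.730+1.965 = 3.696.
Heat-flux ratio q₀/q = 3.696/1.363.

factor ≈ 2.71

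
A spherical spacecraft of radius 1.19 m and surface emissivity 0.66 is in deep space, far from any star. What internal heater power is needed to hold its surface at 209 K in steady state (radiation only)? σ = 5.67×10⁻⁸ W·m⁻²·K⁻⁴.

P ≈ 1270 W

P = εσ·4πr²·T⁴.
4πr² = 17.80 m²; T⁴ = 1.908×10⁹ K⁴.
P = 0.66·5.67×10⁻⁸·17.80·1.908×10⁹.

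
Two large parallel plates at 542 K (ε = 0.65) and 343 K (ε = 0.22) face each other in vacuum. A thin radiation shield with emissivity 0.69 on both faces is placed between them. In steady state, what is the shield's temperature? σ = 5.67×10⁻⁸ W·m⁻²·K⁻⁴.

T_s ≈ 506 K

In steady state the net flux on the hot side equals that on the cold side.
σ(T₁⁴−T_s⁴)/D₁ = σ(T_s⁴−T₂⁴)/D₂, with D₁ = 1/ε₁+1/ε_s−1 = 1.988, D₂ = 1/ε_s+1/ε₂−1 = 4.995.
Solve for T_s⁴: T_s⁴ = (D₂·T₁⁴ + D₁·T₂⁴)/(D₁+D₂) = 6.567×10¹⁰ K⁴.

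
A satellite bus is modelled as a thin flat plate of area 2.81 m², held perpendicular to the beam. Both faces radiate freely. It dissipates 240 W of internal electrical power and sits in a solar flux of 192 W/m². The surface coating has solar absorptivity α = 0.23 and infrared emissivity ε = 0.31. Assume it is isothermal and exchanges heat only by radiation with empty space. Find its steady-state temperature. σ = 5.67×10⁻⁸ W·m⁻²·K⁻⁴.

T ≈ 246 K

At steady state, absorbed solar power + internal power = radiated power.
Absorbed: α·S·A_cross = 0.23·192·2.810 = 124.1 W (cross-section A).
Total input = 124.1 + 240 = 364.1 W.
Radiated: εσ·A_surf·T⁴ with A_surf = 2A = 5.620 m².
T⁴ = 364.1/(0.31·5.67×10⁻⁸·5.620) = 3.686×10⁹ K⁴.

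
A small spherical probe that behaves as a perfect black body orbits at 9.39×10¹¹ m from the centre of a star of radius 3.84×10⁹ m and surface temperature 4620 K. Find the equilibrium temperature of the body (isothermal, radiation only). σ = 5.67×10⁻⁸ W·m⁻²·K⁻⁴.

The star's surface emits σT_*⁴; at distance d the flux is S = σT_*⁴(R_*/d)².
S = 5.67×10⁻⁸·(4620)⁴·(3.84×10⁹/9.39×10¹¹)² = 432.0 W/m².
For an isothermal sphere T⁴ = (1−a)S/(4σ) = 1.905×10⁹ K⁴.

T ≈ 209 K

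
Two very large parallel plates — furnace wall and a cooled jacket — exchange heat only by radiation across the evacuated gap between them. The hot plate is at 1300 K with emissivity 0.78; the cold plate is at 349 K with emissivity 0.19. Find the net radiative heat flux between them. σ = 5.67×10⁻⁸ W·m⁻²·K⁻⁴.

q ≈ 29100 W/m²

For two infinite grey parallel plates, q = σ(T₁⁴ − T₂⁴)/(1/ε₁ + 1/ε₂ − 1).
T₁⁴ − T₂⁴ = 2.856×10¹² − 1.484×10¹⁰ = 2.841×10¹² K⁴.
1/ε₁ + 1/ε₂ − 1 = 1.282 + 5.263 − 1 = 5.545.
q = 5.67×10⁻⁸ × 2.841×10¹² / 5.545.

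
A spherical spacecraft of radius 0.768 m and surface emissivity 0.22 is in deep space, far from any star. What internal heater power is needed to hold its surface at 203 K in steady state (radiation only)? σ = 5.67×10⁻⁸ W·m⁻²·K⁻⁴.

P ≈ 157 W

P = εσ·4πr²·T⁴.
4πr² = 7.412 m²; T⁴ = 1.698×10⁹ K⁴.
P = 0.22·5.67×10⁻⁸·7.412·1.698×10⁹.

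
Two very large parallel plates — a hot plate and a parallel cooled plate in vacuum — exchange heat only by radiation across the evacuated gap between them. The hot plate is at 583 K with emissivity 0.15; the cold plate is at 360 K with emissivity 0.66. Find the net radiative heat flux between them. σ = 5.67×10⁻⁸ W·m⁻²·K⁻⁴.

q ≈ 779 W/m²

For two infinite grey parallel plates, q = σ(T₁⁴ − T₂⁴)/(1/ε₁ + 1/ε₂ − 1).
T₁⁴ − T₂⁴ = 1.155×10¹¹ − 1.680×10¹⁰ = 9.873×10¹⁰ K⁴.
1/ε₁ + 1/ε₂ − 1 = 6.667 + 1.515 − 1 = 7.182.
q = 5.67×10⁻⁸ × 9.873×10¹⁰ / 7.182.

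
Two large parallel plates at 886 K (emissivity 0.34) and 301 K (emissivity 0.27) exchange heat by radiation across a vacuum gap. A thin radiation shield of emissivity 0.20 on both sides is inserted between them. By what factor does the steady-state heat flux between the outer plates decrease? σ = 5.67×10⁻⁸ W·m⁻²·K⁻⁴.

factor ≈ 2.59

Without shield: q₀ = σΔ(T⁴)/(1/ε₁+1/ε₂−1) with denominator 5.645.
With shield the two gaps are in series; the resistances add: (1/ε₁+1/ε_s−1)+(1/ε_s+1/ε₂−1) = 6.941+7.704 = 14.64.
Heat-flux ratio q₀/q = 14.64/5.645.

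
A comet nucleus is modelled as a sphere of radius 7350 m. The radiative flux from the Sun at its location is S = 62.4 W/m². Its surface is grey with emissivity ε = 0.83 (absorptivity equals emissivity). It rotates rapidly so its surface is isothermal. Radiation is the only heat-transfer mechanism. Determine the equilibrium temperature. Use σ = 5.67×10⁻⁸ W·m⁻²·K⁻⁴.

At equilibrium, absorbed power = emitted power.
Absorbing cross-section = πr² = 1.697×10⁸ m²; emitting surface = 4πr² = 6.789×10⁸ m² (ratio 4).
εS·A_cross = εσ·A_surf·T⁴  ⇒  T⁴ = S/(4σ)   (ε cancels).
T⁴ = 62.4/(4·5.67×10⁻⁸) = 2.751×10⁸ K⁴.
T = (2.751×10⁸)^(1/4).

T ≈ 129 K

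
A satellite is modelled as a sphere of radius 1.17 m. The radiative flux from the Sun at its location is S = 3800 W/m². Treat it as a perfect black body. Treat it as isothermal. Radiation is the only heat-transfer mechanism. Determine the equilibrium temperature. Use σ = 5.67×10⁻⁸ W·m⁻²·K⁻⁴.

T ≈ 360 K

At equilibrium, absorbed power = emitted power.
Absorbing cross-section = πr² = 4.301 m²; emitting surface = 4πr² = 17.20 m² (ratio 4).
S·A_cross = εσ·A_surf·T⁴  ⇒  T⁴ = S/(4σ).
T⁴ = 1.00·3800/(4·5.67×10⁻⁸) = 1.675×10¹⁰ K⁴.
T = (1.675×10¹⁰)^(1/4).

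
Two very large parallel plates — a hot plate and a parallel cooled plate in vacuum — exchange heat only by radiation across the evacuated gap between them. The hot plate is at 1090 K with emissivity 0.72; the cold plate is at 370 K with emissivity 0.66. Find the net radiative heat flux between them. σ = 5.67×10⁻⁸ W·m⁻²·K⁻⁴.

For two infinite grey parallel plates, q = σ(T₁⁴ − T₂⁴)/(1/ε₁ + 1/ε₂ − 1).
T₁⁴ − T₂⁴ = 1.412×10¹² − 1.874×10¹⁰ = 1.393×10¹² K⁴.
1/ε₁ + 1/ε₂ − 1 = 1.389 + 1.515 − 1 = 1.904.
q = 5.67×10⁻⁸ × 1.393×10¹² / 1.904.

q ≈ 41500 W/m²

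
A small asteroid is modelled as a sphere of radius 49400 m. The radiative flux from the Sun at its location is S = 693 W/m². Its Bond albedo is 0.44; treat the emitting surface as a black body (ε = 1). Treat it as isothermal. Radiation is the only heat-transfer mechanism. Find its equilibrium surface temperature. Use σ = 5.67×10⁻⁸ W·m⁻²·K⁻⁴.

At equilibrium, absorbed power = emitted power.
Absorbing cross-section = πr² = 7.667×10⁹ m²; emitting surface = 4πr² = 3.067×10¹⁰ m² (ratio 4).
(1−a)S·A_cross = εσ·A_surf·T⁴  ⇒  T⁴ = (1−a)S/(4σ).
T⁴ = 0.560·693/(4·5.67×10⁻⁸) = 1.711×10⁹ K⁴.
T = (1.711×10⁹)^(1/4).

T ≈ 203 K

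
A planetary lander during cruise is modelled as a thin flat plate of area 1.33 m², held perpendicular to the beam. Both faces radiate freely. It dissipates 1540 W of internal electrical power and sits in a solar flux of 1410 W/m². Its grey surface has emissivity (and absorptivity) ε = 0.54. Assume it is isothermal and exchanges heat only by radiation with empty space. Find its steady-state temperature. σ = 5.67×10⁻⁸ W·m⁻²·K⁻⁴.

At steady state, absorbed solar power + internal power = radiated power.
Absorbed: α·S·A_cross = 0.54·1410·1.330 = 1013 W (cross-section A).
Total input = 1013 + 1540 = 2553 W.
Radiated: εσ·A_surf·T⁴ with A_surf = 2A = 2.660 m².
T⁴ = 2553/(0.54·5.67×10⁻⁸·2.660) = 3.134×10¹⁰ K⁴.

T ≈ 421 K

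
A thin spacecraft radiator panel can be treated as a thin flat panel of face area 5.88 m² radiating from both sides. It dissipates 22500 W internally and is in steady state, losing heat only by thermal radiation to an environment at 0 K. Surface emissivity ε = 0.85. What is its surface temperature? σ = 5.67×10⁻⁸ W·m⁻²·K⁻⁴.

Steady state: internal power = radiated power, P = εσA T⁴.
Radiating area A = 2·5.88 = 11.76 m².
T⁴ = P/(εσA) = 22500/(0.85·5.67×10⁻⁸·11.76) = 3.970×10¹⁰ K⁴.
T = (3.970×10¹⁰)^(1/4).

T ≈ 446 K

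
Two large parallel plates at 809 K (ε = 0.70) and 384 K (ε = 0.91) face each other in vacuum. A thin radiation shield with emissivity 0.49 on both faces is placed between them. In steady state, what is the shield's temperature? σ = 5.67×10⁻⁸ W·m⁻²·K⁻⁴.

In steady state the net flux on the hot side equals that on the cold side.
σ(T₁⁴−T_s⁴)/D₁ = σ(T_s⁴−T₂⁴)/D₂, with D₁ = 1/ε₁+1/ε_s−1 = 2.469, D₂ = 1/ε_s+1/ε₂−1 = 2.140.
Solve for T_s⁴: T_s⁴ = (D₂·T₁⁴ + D₁·T₂⁴)/(D₁+D₂) = 2.105×10¹¹ K⁴.

T_s ≈ 677 K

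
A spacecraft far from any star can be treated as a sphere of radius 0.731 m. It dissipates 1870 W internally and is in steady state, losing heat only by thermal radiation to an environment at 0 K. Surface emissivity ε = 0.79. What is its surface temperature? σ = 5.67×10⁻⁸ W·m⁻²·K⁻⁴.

T ≈ 281 K

Steady state: internal power = radiated power, P = εσA T⁴.
Radiating area A = 4πr² = 6.715 m².
T⁴ = P/(εσA) = 1870/(0.79·5.67×10⁻⁸·6.715) = 6.217×10⁹ K⁴.
T = (6.217×10⁹)^(1/4).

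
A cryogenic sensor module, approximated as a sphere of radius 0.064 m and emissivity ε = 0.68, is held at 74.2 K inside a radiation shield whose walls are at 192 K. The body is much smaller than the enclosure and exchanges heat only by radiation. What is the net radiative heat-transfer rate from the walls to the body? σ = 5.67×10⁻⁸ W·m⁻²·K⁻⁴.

For a small grey body in a large enclosure: P_net = εσA(T_body⁴ − T_wall⁴).
A = 4πr² = 0.05147 m²; T_body⁴ − T_wall⁴ = 3.031×10⁷ − 1.359×10⁹ = -1.329×10⁹ K⁴.
|P_net| = 0.68·5.67×10⁻⁸·0.05147·1.329×10⁹.

P_net ≈ 2.64 W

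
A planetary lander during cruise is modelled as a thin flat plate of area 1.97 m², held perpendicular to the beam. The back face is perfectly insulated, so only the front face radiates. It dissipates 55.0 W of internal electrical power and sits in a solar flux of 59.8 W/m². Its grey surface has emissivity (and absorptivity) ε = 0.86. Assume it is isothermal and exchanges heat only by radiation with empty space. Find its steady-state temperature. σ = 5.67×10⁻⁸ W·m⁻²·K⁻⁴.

T ≈ 201 K

At steady state, absorbed solar power + internal power = radiated power.
Absorbed: α·S·A_cross = 0.86·59.8·1.970 = 101.3 W (cross-section A).
Total input = 101.3 + 55.0 = 156.3 W.
Radiated: εσ·A_surf·T⁴ with A_surf = A = 1.970 m².
T⁴ = 156.3/(0.86·5.67×10⁻⁸·1.970) = 1.627×10⁹ K⁴.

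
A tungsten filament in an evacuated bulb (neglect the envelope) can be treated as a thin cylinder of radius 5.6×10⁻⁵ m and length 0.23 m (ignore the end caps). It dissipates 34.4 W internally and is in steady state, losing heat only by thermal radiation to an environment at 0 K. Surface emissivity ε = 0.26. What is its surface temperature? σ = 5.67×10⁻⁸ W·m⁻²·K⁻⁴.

Steady state: internal power = radiated power, P = εσA T⁴.
Radiating area A = 2πrL = 8.093×10⁻⁵ m².
T⁴ = P/(εσA) = 34.4/(0.26·5.67×10⁻⁸·8.093×10⁻⁵) = 2.883×10¹³ K⁴.
T = (2.883×10¹³)^(1/4).

T ≈ 2320 K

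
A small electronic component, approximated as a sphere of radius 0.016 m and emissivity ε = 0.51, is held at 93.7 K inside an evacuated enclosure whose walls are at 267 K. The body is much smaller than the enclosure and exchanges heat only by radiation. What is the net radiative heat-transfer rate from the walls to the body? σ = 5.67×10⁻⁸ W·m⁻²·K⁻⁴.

For a small grey body in a large enclosure: P_net = εσA(T_body⁴ − T_wall⁴).
A = 4πr² = 0.003217 m²; T_body⁴ − T_wall⁴ = 7.708×10⁷ − 5.082×10⁹ = -5.005×10⁹ K⁴.
|P_net| = 0.51·5.67×10⁻⁸·0.003217·5.005×10⁹.

P_net ≈ 0.466 W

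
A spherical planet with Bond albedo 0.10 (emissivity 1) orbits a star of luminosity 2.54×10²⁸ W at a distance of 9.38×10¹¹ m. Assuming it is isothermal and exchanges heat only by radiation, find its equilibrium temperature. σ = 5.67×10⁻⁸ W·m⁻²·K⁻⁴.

T ≈ 309 K

First find the stellar flux at distance d: S = L/(4πd²) = 2.54×10²⁸/(4π·(9.38×10¹¹)²) = 2297 W/m².
For an isothermal sphere, absorbed (1−a)S·πr² = emitted σ·4πr²·T⁴, so T⁴ = (1−a)S/(4σ).
T⁴ = 0.900·2297/(4·5.67×10⁻⁸) = 9.116×10⁹ K⁴.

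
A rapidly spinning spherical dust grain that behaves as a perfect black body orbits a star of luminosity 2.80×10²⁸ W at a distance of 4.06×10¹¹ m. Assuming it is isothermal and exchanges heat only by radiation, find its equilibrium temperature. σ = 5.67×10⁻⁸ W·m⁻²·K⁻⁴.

First find the stellar flux at distance d: S = L/(4πd²) = 2.80×10²⁸/(4π·(4.06×10¹¹)²) = 13520 W/m².
For an isothermal sphere, absorbed (1−a)S·πr² = emitted σ·4πr²·T⁴, so T⁴ = (1−a)S/(4σ).
T⁴ = 1.00·13520/(4·5.67×10⁻⁸) = 5.960×10¹⁰ K⁴.

T ≈ 494 K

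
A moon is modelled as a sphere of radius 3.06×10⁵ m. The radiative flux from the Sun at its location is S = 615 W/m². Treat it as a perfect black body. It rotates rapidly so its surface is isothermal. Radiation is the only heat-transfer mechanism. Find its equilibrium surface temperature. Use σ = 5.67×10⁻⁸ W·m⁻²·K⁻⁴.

At equilibrium, absorbed power = emitted power.
Absorbing cross-section = πr² = 2.942×10¹¹ m²; emitting surface = 4πr² = 1.177×10¹² m² (ratio 4).
S·A_cross = εσ·A_surf·T⁴  ⇒  T⁴ = S/(4σ).
T⁴ = 1.00·615/(4·5.67×10⁻⁸) = 2.712×10⁹ K⁴.
T = (2.712×10⁹)^(1/4).

T ≈ 228 K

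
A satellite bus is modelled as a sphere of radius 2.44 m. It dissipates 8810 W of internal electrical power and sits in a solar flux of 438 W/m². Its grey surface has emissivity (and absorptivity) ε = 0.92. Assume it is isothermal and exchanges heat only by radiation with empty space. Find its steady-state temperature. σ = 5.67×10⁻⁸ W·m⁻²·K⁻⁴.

T ≈ 254 K

At steady state, absorbed solar power + internal power = radiated power.
Absorbed: α·S·A_cross = 0.92·438·18.70 = 7537 W (cross-section πr²).
Total input = 7537 + 8810 = 16350 W.
Radiated: εσ·A_surf·T⁴ with A_surf = 4πr² = 74.82 m².
T⁴ = 16350/(0.92·5.67×10⁻⁸·74.82) = 4.189×10⁹ K⁴.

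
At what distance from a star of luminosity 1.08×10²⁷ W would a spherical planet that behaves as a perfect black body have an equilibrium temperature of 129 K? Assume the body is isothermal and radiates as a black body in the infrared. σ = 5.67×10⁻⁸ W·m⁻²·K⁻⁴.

d ≈ 1.17×10¹² m

For an isothermal black-emitting sphere, (1−a)S·πr² = σ·4πr²·T⁴ ⇒ S = 4σT⁴/(1−a).
S = 4·5.67×10⁻⁸·(129)⁴/1.00 = 62.81 W/m².
Flux falls as S = L/(4πd²), so d = √(L/(4πS)) = √(1.08×10²⁷/(4π·62.81)).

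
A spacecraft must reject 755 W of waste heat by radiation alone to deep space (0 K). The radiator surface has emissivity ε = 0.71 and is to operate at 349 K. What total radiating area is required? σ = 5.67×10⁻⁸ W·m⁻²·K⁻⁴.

A ≈ 1.26 m²

P = εσA T⁴ ⇒ A = P/(εσT⁴).
T⁴ = 1.484×10¹⁰ K⁴.
A = 755/(0.71 × 5.67×10⁻⁸ × 1.484×10¹⁰).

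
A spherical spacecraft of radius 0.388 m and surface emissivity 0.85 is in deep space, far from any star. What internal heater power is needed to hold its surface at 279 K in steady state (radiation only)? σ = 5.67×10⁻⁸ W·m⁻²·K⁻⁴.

P = εσ·4πr²·T⁴.
4πr² = 1.892 m²; T⁴ = 6.059×10⁹ K⁴.
P = 0.85·5.67×10⁻⁸·1.892·6.059×10⁹.

P ≈ 552 W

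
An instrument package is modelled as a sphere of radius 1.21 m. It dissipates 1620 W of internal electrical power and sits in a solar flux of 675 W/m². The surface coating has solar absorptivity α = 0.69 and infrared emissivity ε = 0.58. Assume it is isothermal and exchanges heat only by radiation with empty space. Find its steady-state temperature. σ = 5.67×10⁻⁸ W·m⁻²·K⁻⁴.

At steady state, absorbed solar power + internal power = radiated power.
Absorbed: α·S·A_cross = 0.69·675·4.600 = 2142 W (cross-section πr²).
Total input = 2142 + 1620 = 3762 W.
Radiated: εσ·A_surf·T⁴ with A_surf = 4πr² = 18.40 m².
T⁴ = 3762/(0.58·5.67×10⁻⁸·18.40) = 6.218×10⁹ K⁴.

T ≈ 281 K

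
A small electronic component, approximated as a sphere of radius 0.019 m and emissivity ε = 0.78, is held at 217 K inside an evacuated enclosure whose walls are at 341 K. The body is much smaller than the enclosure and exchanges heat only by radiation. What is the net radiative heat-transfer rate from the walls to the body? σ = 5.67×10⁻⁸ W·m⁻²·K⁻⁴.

P_net ≈ 2.27 W

For a small grey body in a large enclosure: P_net = εσA(T_body⁴ − T_wall⁴).
A = 4πr² = 0.004536 m²; T_body⁴ − T_wall⁴ = 2.217×10⁹ − 1.352×10¹⁰ = -1.130×10¹⁰ K⁴.
|P_net| = 0.78·5.67×10⁻⁸·0.004536·1.130×10¹⁰.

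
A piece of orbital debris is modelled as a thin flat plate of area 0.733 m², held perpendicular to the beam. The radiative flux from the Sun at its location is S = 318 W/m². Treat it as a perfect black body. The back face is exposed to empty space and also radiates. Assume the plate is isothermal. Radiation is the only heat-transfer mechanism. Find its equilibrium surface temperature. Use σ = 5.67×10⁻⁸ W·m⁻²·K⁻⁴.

At equilibrium, absorbed power = emitted power.
Absorbing cross-section = A = 0.7330 m²; emitting surface = 2A = 1.466 m² (ratio 2).
S·A_cross = εσ·A_surf·T⁴  ⇒  T⁴ = S/(2σ).
T⁴ = 1.00·318/(2·5.67×10⁻⁸) = 2.804×10⁹ K⁴.
T = (2.804×10⁹)^(1/4).

T ≈ 230 K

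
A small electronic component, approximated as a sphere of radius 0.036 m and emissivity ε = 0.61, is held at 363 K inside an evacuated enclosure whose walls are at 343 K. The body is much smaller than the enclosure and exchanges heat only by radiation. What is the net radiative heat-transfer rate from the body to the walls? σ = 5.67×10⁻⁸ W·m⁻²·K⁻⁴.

P_net ≈ 1.98 W

For a small grey body in a large enclosure: P_net = εσA(T_body⁴ − T_wall⁴).
A = 4πr² = 0.01629 m²; T_body⁴ − T_wall⁴ = 1.736×10¹⁰ − 1.384×10¹⁰ = 3.522×10⁹ K⁴.
|P_net| = 0.61·5.67×10⁻⁸·0.01629·3.522×10⁹.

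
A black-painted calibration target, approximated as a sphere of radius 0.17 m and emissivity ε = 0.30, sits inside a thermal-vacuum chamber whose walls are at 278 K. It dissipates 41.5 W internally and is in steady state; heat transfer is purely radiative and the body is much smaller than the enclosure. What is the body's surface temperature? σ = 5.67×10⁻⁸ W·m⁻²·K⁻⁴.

For a small grey body in a large enclosure, net radiated power = εσA(T⁴ − T_w⁴).
Steady state: P = εσA(T⁴ − T_w⁴) with A = 4πr² = 0.3632 m².
T⁴ = P/(εσA) + T_w⁴ = 41.5/(0.30·5.67×10⁻⁸·0.3632) + (278)⁴
    = 6.718×10⁹ + 5.973×10⁹ = 1.269×10¹⁰ K⁴.

T ≈ 336 K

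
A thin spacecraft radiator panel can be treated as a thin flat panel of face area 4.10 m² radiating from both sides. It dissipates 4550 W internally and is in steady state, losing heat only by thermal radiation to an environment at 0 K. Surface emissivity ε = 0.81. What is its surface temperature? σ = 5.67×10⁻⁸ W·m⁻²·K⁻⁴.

Steady state: internal power = radiated power, P = εσA T⁴.
Radiating area A = 2·4.10 = 8.200 m².
T⁴ = P/(εσA) = 4550/(0.81·5.67×10⁻⁸·8.200) = 1.208×10¹⁰ K⁴.
T = (1.208×10¹⁰)^(1/4).

T ≈ 332 K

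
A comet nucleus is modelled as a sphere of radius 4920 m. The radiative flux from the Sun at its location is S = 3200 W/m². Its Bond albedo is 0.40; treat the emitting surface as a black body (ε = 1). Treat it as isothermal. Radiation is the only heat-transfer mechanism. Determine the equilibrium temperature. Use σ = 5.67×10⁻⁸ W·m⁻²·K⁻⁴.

At equilibrium, absorbed power = emitted power.
Absorbing cross-section = πr² = 7.605×10⁷ m²; emitting surface = 4πr² = 3.042×10⁸ m² (ratio 4).
(1−a)S·A_cross = εσ·A_surf·T⁴  ⇒  T⁴ = (1−a)S/(4σ).
T⁴ = 0.600·3200/(4·5.67×10⁻⁸) = 8.466×10⁹ K⁴.
T = (8.466×10⁹)^(1/4).

T ≈ 303 K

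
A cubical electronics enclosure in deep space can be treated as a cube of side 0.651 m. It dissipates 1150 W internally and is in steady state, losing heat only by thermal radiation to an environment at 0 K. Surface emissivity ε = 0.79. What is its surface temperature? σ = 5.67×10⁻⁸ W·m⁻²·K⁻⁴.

T ≈ 317 K

Steady state: internal power = radiated power, P = εσA T⁴.
Radiating area A = 6L² = 2.543 m².
T⁴ = P/(εσA) = 1150/(0.79·5.67×10⁻⁸·2.543) = 1.010×10¹⁰ K⁴.
T = (1.010×10¹⁰)^(1/4).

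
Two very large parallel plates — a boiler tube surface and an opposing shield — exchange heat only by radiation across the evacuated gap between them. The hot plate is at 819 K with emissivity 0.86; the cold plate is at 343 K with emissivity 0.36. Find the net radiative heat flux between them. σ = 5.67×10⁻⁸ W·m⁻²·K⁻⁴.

q ≈ 8410 W/m²

For two infinite grey parallel plates, q = σ(T₁⁴ − T₂⁴)/(1/ε₁ + 1/ε₂ − 1).
T₁⁴ − T₂⁴ = 4.499×10¹¹ − 1.384×10¹⁰ = 4.361×10¹¹ K⁴.
1/ε₁ + 1/ε₂ − 1 = 1.163 + 2.778 − 1 = 2.941.
q = 5.67×10⁻⁸ × 4.361×10¹¹ / 2.941.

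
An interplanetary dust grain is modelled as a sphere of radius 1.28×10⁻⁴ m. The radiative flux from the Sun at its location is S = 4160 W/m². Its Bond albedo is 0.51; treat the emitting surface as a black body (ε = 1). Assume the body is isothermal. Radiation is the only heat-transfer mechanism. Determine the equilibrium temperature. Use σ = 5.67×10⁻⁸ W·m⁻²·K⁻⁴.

T ≈ 308 K

At equilibrium, absorbed power = emitted power.
Absorbing cross-section = πr² = 5.147×10⁻⁸ m²; emitting surface = 4πr² = 2.059×10⁻⁷ m² (ratio 4).
(1−a)S·A_cross = εσ·A_surf·T⁴  ⇒  T⁴ = (1−a)S/(4σ).
T⁴ = 0.490·4160/(4·5.67×10⁻⁸) = 8.988×10⁹ K⁴.
T = (8.988×10⁹)^(1/4).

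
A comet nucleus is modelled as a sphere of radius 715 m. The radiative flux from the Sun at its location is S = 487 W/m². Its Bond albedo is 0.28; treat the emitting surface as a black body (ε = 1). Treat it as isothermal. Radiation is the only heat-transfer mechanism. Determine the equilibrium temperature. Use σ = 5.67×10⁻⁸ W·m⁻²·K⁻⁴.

T ≈ 198 K

At equilibrium, absorbed power = emitted power.
Absorbing cross-section = πr² = 1.606×10⁶ m²; emitting surface = 4πr² = 6.424×10⁶ m² (ratio 4).
(1−a)S·A_cross = εσ·A_surf·T⁴  ⇒  T⁴ = (1−a)S/(4σ).
T⁴ = 0.720·487/(4·5.67×10⁻⁸) = 1.546×10⁹ K⁴.
T = (1.546×10⁹)^(1/4).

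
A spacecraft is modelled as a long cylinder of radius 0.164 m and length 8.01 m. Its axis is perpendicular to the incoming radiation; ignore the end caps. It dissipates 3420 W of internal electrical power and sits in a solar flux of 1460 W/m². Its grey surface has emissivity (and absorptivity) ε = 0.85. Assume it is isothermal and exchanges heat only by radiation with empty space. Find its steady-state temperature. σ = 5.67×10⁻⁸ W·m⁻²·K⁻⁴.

At steady state, absorbed solar power + internal power = radiated power.
Absorbed: α·S·A_cross = 0.85·1460·2.627 = 3260 W (cross-section 2rL).
Total input = 3260 + 3420 = 6680 W.
Radiated: εσ·A_surf·T⁴ with A_surf = 2πrL = 8.254 m².
T⁴ = 6680/(0.85·5.67×10⁻⁸·8.254) = 1.679×10¹⁰ K⁴.

T ≈ 360 K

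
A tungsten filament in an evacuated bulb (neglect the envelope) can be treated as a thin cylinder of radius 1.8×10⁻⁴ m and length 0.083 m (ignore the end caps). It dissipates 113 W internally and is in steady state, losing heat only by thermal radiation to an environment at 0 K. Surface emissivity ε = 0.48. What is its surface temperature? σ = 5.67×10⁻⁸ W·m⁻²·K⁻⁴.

T ≈ 2580 K

Steady state: internal power = radiated power, P = εσA T⁴.
Radiating area A = 2πrL = 9.387×10⁻⁵ m².
T⁴ = P/(εσA) = 113/(0.48·5.67×10⁻⁸·9.387×10⁻⁵) = 4.423×10¹³ K⁴.
T = (4.423×10¹³)^(1/4).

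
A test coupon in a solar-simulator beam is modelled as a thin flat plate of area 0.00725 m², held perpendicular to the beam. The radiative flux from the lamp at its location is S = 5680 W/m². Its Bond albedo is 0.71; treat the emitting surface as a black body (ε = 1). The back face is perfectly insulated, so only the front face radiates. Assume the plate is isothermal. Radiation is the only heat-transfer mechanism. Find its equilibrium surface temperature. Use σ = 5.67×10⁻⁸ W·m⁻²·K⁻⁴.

T ≈ 413 K

At equilibrium, absorbed power = emitted power.
Absorbing cross-section = A = 0.007250 m²; emitting surface = A = 0.007250 m² (ratio 1).
(1−a)S·A_cross = εσ·A_surf·T⁴  ⇒  T⁴ = (1−a)S/(1σ).
T⁴ = 0.290·5680/(1·5.67×10⁻⁸) = 2.905×10¹⁰ K⁴.
T = (2.905×10¹⁰)^(1/4).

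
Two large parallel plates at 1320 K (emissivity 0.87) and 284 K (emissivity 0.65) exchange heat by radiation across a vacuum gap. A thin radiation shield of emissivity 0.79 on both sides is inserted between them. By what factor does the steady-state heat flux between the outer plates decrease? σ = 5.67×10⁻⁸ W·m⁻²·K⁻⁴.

factor ≈ 1.91

Without shield: q₀ = σΔ(T⁴)/(1/ε₁+1/ε₂−1) with denominator 1.688.
With shield the two gaps are in series; the resistances add: (1/ε₁+1/ε_s−1)+(1/ε_s+1/ε₂−1) = 1.415+1.804 = 3.220.
Heat-flux ratio q₀/q = 3.220/1.688.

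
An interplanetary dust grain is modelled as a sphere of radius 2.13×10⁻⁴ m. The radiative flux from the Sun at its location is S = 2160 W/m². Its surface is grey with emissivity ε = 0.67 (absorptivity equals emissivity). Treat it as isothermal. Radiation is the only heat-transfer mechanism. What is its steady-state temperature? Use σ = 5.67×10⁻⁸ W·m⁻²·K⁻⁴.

T ≈ 312 K

At equilibrium, absorbed power = emitted power.
Absorbing cross-section = πr² = 1.425×10⁻⁷ m²; emitting surface = 4πr² = 5.701×10⁻⁷ m² (ratio 4).
εS·A_cross = εσ·A_surf·T⁴  ⇒  T⁴ = S/(4σ)   (ε cancels).
T⁴ = 2160/(4·5.67×10⁻⁸) = 9.524×10⁹ K⁴.
T = (9.524×10⁹)^(1/4).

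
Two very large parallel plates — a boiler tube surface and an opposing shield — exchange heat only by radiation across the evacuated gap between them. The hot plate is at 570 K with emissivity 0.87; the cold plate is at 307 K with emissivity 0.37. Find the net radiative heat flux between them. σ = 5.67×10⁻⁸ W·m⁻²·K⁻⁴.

For two infinite grey parallel plates, q = σ(T₁⁴ − T₂⁴)/(1/ε₁ + 1/ε₂ − 1).
T₁⁴ − T₂⁴ = 1.056×10¹¹ − 8.883×10⁹ = 9.668×10¹⁰ K⁴.
1/ε₁ + 1/ε₂ − 1 = 1.149 + 2.703 − 1 = 2.852.
q = 5.67×10⁻⁸ × 9.668×10¹⁰ / 2.852.

q ≈ 1920 W/m²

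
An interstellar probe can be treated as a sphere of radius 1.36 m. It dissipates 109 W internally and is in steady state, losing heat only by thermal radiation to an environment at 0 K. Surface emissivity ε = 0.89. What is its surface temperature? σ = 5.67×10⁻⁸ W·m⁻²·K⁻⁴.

T ≈ 98.2 K

Steady state: internal power = radiated power, P = εσA T⁴.
Radiating area A = 4πr² = 23.24 m².
T⁴ = P/(εσA) = 109/(0.89·5.67×10⁻⁸·23.24) = 9.293×10⁷ K⁴.
T = (9.293×10⁷)^(1/4).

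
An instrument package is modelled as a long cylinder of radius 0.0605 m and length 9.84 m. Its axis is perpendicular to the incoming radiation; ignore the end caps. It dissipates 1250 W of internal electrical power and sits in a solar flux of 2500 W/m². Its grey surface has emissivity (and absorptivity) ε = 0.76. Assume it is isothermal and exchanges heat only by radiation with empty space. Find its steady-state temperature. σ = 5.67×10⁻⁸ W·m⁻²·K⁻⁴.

At steady state, absorbed solar power + internal power = radiated power.
Absorbed: α·S·A_cross = 0.76·2500·1.191 = 2262 W (cross-section 2rL).
Total input = 2262 + 1250 = 3512 W.
Radiated: εσ·A_surf·T⁴ with A_surf = 2πrL = 3.741 m².
T⁴ = 3512/(0.76·5.67×10⁻⁸·3.741) = 2.179×10¹⁰ K⁴.

T ≈ 384 K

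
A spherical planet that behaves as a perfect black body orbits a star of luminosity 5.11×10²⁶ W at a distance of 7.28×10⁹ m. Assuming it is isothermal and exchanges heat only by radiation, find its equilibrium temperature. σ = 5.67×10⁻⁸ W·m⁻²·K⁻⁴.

T ≈ 1360 K

First find the stellar flux at distance d: S = L/(4πd²) = 5.11×10²⁶/(4π·(7.28×10⁹)²) = 7.673×10⁵ W/m².
For an isothermal sphere, absorbed (1−a)S·πr² = emitted σ·4πr²·T⁴, so T⁴ = (1−a)S/(4σ).
T⁴ = 1.00·7.673×10⁵/(4·5.67×10⁻⁸) = 3.383×10¹² K⁴.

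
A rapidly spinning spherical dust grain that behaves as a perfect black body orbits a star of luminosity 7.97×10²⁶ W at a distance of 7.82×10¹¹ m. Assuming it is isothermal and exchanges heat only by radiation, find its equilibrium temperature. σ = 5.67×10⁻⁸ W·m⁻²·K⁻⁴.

First find the stellar flux at distance d: S = L/(4πd²) = 7.97×10²⁶/(4π·(7.82×10¹¹)²) = 103.7 W/m².
For an isothermal sphere, absorbed (1−a)S·πr² = emitted σ·4πr²·T⁴, so T⁴ = (1−a)S/(4σ).
T⁴ = 1.00·103.7/(4·5.67×10⁻⁸) = 4.573×10⁸ K⁴.

T ≈ 146 K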